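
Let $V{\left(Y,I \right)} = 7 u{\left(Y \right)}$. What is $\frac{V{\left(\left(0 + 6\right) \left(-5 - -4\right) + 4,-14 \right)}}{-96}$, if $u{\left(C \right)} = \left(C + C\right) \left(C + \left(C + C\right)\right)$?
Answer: $- \frac{7}{4} \approx -1.75$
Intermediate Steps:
$u{\left(C \right)} = 6 C^{2}$ ($u{\left(C \right)} = 2 C \left(C + 2 C\right) = 2 C 3 C = 6 C^{2}$)
$V{\left(Y,I \right)} = 42 Y^{2}$ ($V{\left(Y,I \right)} = 7 \cdot 6 Y^{2} = 42 Y^{2}$)
$\frac{V{\left(\left(0 + 6\right) \left(-5 - -4\right) + 4,-14 \right)}}{-96} = \frac{42 \left(\left(0 + 6\right) \left(-5 - -4\right) + 4\right)^{2}}{-96} = 42 \left(6 \left(-5 + 4\right) + 4\right)^{2} \left(- \frac{1}{96}\right) = 42 \left(6 \left(-1\right) + 4\right)^{2} \left(- \frac{1}{96}\right) = 42 \left(-6 + 4\right)^{2} \left(- \frac{1}{96}\right) = 42 \left(-2\right)^{2} \left(- \frac{1}{96}\right) = 42 \cdot 4 \left(- \frac{1}{96}\right) = 168 \left(- \frac{1}{96}\right) = - \frac{7}{4}$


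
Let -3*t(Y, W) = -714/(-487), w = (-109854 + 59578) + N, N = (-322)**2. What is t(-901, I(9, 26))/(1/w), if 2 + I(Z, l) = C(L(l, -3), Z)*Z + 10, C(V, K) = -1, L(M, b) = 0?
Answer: -12711104/487 ≈ -26101.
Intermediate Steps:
N = 103684
I(Z, l) = 8 - Z (I(Z, l) = -2 + (-Z + 10) = -2 + (10 - Z) = 8 - Z)
w = 53408 (w = (-109854 + 59578) + 103684 = -50276 + 103684 = 53408)
t(Y, W) = -238/487 (t(Y, W) = -(-238)/(-487) = -(-238)*(-1)/487 = -1/3*714/487 = -238/487)
t(-901, I(9, 26))/(1/w) = -238/(487*(1/53408)) = -238/(487*1/53408) = -238/487*53408 = -12711104/487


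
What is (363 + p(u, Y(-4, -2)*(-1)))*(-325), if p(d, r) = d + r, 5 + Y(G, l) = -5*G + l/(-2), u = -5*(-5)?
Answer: -120900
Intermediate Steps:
u = 25
Y(G, l) = -5 - 5*G - l/2 (Y(G, l) = -5 + (-5*G + l/(-2)) = -5 + (-5*G - l/2) = -5 - 5*G - l/2)
(363 + p(u, Y(-4, -2)*(-1)))*(-325) = (363 + (25 + (-5 - 5*(-4) - 1/2*(-2))*(-1)))*(-325) = (363 + (25 + (-5 + 20 + 1)*(-1)))*(-325) = (363 + (25 + 16*(-1)))*(-325) = (363 + (25 - 16))*(-325) = (363 + 9)*(-325) = 372*(-325) = -120900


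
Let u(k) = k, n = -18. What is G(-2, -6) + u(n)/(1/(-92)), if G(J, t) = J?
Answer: 1654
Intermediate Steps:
G(-2, -6) + u(n)/(1/(-92)) = -2 - 18/(1/(-92)) = -2 - 18/(-1/92) = -2 - 18*(-92) = -2 + 1656 = 1654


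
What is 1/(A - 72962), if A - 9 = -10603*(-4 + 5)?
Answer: -1/83556 ≈ -1.1968e-5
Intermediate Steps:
A = -10594 (A = 9 - 10603*(-4 + 5) = 9 - 10603*1 = 9 - 10603 = -10594)
1/(A - 72962) = 1/(-10594 - 72962) = 1/(-83556) = -1/83556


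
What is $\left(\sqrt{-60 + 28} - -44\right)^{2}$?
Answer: $1904 + 352 i \sqrt{2} \approx 1904.0 + 497.8 i$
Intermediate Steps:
$\left(\sqrt{-60 + 28} - -44\right)^{2} = \left(\sqrt{-32} + \left(-27 + 71\right)\right)^{2} = \left(4 i \sqrt{2} + 44\right)^{2} = \left(44 + 4 i \sqrt{2}\right)^{2}$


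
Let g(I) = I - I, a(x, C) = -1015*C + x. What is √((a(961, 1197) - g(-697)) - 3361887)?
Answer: 29*I*√5441 ≈ 2139.1*I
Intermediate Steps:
a(x, C) = x - 1015*C
g(I) = 0
√((a(961, 1197) - g(-697)) - 3361887) = √(((961 - 1015*1197) - 1*0) - 3361887) = √(((961 - 1214955) + 0) - 3361887) = √((-1213994 + 0) - 3361887) = √(-1213994 - 3361887) = √(-4575881) = 29*I*√5441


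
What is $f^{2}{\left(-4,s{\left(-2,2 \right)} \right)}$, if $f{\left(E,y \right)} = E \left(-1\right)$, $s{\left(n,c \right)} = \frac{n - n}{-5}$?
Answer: $16$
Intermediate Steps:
$s{\left(n,c \right)} = 0$ ($s{\left(n,c \right)} = 0 \left(- \frac{1}{5}\right) = 0$)
$f{\left(E,y \right)} = - E$
$f^{2}{\left(-4,s{\left(-2,2 \right)} \right)} = \left(\left(-1\right) \left(-4\right)\right)^{2} = 4^{2} = 16$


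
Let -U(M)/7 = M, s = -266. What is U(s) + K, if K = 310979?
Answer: 312841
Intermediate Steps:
U(M) = -7*M
U(s) + K = -7*(-266) + 310979 = 1862 + 310979 = 312841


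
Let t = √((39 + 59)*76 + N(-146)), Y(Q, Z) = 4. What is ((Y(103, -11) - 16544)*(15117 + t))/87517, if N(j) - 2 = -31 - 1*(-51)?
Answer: -250035180/87517 - 49620*√830/87517 ≈ -2873.3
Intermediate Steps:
N(j) = 22 (N(j) = 2 + (-31 - 1*(-51)) = 2 + (-31 + 51) = 2 + 20 = 22)
t = 3*√830 (t = √((39 + 59)*76 + 22) = √(98*76 + 22) = √(7448 + 22) = √7470 = 3*√830 ≈ 86.429)
((Y(103, -11) - 16544)*(15117 + t))/87517 = ((4 - 16544)*(15117 + 3*√830))/87517 = -16540*(15117 + 3*√830)*(1/87517) = (-250035180 - 49620*√830)*(1/87517) = -250035180/87517 - 49620*√830/87517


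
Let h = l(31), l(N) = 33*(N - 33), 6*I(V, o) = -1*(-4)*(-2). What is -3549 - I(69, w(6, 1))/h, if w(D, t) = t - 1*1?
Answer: -351353/99 ≈ -3549.0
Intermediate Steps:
w(D, t) = -1 + t (w(D, t) = t - 1 = -1 + t)
I(V, o) = -4/3 (I(V, o) = (-1*(-4)*(-2))/6 = (4*(-2))/6 = (⅙)*(-8) = -4/3)
l(N) = -1089 + 33*N (l(N) = 33*(-33 + N) = -1089 + 33*N)
h = -66 (h = -1089 + 33*31 = -1089 + 1023 = -66)
-3549 - I(69, w(6, 1))/h = -3549 - (-4)/(3*(-66)) = -3549 - (-4)*(-1)/(3*66) = -3549 - 1*2/99 = -3549 - 2/99 = -351353/99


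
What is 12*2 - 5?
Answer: 19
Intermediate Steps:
12*2 - 5 = 24 - 5 = 19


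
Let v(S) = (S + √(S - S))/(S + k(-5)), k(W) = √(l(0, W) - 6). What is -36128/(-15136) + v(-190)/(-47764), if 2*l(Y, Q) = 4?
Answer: 486727799631/203918749672 - 95*I/431117864 ≈ 2.3869 - 2.2036e-7*I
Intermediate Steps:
l(Y, Q) = 2 (l(Y, Q) = (½)*4 = 2)
k(W) = 2*I (k(W) = √(2 - 6) = √(-4) = 2*I)
v(S) = S/(S + 2*I) (v(S) = (S + √(S - S))/(S + 2*I) = (S + √0)/(S + 2*I) = (S + 0)/(S + 2*I) = S/(S + 2*I))
-36128/(-15136) + v(-190)/(-47764) = -36128/(-15136) - 190*(-190 - 2*I)/36104/(-47764) = -36128*(-1/15136) - 95*(-190 - 2*I)/18052*(-1/47764) = 1129/473 - 95*(-190 - 2*I)/18052*(-1/47764) = 1129/473 + 95*(-190 - 2*I)/862235728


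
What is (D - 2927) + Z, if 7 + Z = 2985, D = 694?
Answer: 745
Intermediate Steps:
Z = 2978 (Z = -7 + 2985 = 2978)
(D - 2927) + Z = (694 - 2927) + 2978 = -2233 + 2978 = 745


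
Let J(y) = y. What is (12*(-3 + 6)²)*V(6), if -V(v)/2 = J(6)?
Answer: -1296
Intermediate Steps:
V(v) = -12 (V(v) = -2*6 = -12)
(12*(-3 + 6)²)*V(6) = (12*(-3 + 6)²)*(-12) = (12*3²)*(-12) = (12*9)*(-12) = 108*(-12) = -1296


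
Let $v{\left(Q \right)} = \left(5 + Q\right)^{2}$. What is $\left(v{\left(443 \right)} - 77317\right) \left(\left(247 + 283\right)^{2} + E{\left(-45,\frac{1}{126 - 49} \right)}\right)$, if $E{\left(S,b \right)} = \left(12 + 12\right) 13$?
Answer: $34697905044$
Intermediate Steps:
$E{\left(S,b \right)} = 312$ ($E{\left(S,b \right)} = 24 \cdot 13 = 312$)
$\left(v{\left(443 \right)} - 77317\right) \left(\left(247 + 283\right)^{2} + E{\left(-45,\frac{1}{126 - 49} \right)}\right) = \left(\left(5 + 443\right)^{2} - 77317\right) \left(\left(247 + 283\right)^{2} + 312\right) = \left(448^{2} - 77317\right) \left(530^{2} + 312\right) = \left(200704 - 77317\right) \left(280900 + 312\right) = 123387 \cdot 281212 = 34697905044$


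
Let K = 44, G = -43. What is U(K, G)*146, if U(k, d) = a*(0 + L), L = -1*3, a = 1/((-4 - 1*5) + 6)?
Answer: 146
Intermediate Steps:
a = -⅓ (a = 1/((-4 - 5) + 6) = 1/(-9 + 6) = 1/(-3) = -⅓ ≈ -0.33333)
L = -3
U(k, d) = 1 (U(k, d) = -(0 - 3)/3 = -⅓*(-3) = 1)
U(K, G)*146 = 1*146 = 146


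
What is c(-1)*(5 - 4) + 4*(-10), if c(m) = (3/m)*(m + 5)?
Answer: -52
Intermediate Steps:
c(m) = 3*(5 + m)/m (c(m) = (3/m)*(5 + m) = 3*(5 + m)/m)
c(-1)*(5 - 4) + 4*(-10) = (3 + 15/(-1))*(5 - 4) + 4*(-10) = (3 + 15*(-1))*1 - 40 = (3 - 15)*1 - 40 = -12*1 - 40 = -12 - 40 = -52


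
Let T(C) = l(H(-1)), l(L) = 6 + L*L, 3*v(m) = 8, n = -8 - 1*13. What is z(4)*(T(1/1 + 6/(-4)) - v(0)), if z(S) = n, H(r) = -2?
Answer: -154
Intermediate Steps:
n = -21 (n = -8 - 13 = -21)
v(m) = 8/3 (v(m) = (1/3)*8 = 8/3)
z(S) = -21
l(L) = 6 + L**2
T(C) = 10 (T(C) = 6 + (-2)**2 = 6 + 4 = 10)
z(4)*(T(1/1 + 6/(-4)) - v(0)) = -21*(10 - 1*8/3) = -21*(10 - 8/3) = -21*22/3 = -154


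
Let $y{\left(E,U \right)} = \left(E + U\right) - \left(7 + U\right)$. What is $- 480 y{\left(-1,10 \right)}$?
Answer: $3840$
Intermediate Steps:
$y{\left(E,U \right)} = -7 + E$
$- 480 y{\left(-1,10 \right)} = - 480 \left(-7 - 1\right) = \left(-480\right) \left(-8\right) = 3840$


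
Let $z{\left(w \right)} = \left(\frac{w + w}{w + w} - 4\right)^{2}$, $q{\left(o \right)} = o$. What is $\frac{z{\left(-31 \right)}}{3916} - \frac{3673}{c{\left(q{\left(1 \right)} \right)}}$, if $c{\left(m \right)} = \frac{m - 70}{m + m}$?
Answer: $\frac{28767557}{270204} \approx 106.47$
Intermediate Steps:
$c{\left(m \right)} = \frac{-70 + m}{2 m}$
$z{\left(w \right)} = 9$ ($z{\left(w \right)} = \left(\frac{2 w}{2 w} - 4\right)^{2} = \left(2 w \frac{1}{2 w} - 4\right)^{2} = \left(1 - 4\right)^{2} = \left(-3\right)^{2} = 9$)
$\frac{z{\left(-31 \right)}}{3916} - \frac{3673}{c{\left(q{\left(1 \right)} \right)}} = \frac{9}{3916} - \frac{3673}{\frac{1}{2} \cdot 1^{-1} \left(-70 + 1\right)} = 9 \cdot \frac{1}{3916} - \frac{3673}{\frac{1}{2} \cdot 1 \left(-69\right)} = \frac{9}{3916} - \frac{3673}{- \frac{69}{2}} = \frac{9}{3916} - - \frac{7346}{69} = \frac{9}{3916} + \frac{7346}{69} = \frac{28767557}{270204}$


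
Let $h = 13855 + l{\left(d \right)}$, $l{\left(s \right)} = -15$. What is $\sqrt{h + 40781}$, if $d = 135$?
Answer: $51 \sqrt{21} \approx 233.71$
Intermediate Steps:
$h = 13840$ ($h = 13855 - 15 = 13840$)
$\sqrt{h + 40781} = \sqrt{13840 + 40781} = \sqrt{54621} = 51 \sqrt{21}$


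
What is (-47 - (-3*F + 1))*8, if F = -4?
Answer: -480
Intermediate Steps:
(-47 - (-3*F + 1))*8 = (-47 - (-3*(-4) + 1))*8 = (-47 - (12 + 1))*8 = (-47 - 1*13)*8 = (-47 - 13)*8 = -60*8 = -480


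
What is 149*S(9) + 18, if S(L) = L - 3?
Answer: 912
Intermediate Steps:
S(L) = -3 + L
149*S(9) + 18 = 149*(-3 + 9) + 18 = 149*6 + 18 = 894 + 18 = 912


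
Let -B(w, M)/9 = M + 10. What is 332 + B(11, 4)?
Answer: 206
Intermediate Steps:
B(w, M) = -90 - 9*M (B(w, M) = -9*(M + 10) = -9*(10 + M) = -90 - 9*M)
332 + B(11, 4) = 332 + (-90 - 9*4) = 332 + (-90 - 36) = 332 - 126 = 206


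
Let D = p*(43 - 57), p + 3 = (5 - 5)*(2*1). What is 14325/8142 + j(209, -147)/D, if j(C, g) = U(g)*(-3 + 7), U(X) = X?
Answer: -33221/2714 ≈ -12.241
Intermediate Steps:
p = -3 (p = -3 + (5 - 5)*(2*1) = -3 + 0*2 = -3 + 0 = -3)
j(C, g) = 4*g (j(C, g) = g*(-3 + 7) = g*4 = 4*g)
D = 42 (D = -3*(43 - 57) = -3*(-14) = 42)
14325/8142 + j(209, -147)/D = 14325/8142 + (4*(-147))/42 = 14325*(1/8142) - 588*1/42 = 4775/2714 - 14 = -33221/2714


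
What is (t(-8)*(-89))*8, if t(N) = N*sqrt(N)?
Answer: 11392*I*sqrt(2) ≈ 16111.0*I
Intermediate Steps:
t(N) = N**(3/2)
(t(-8)*(-89))*8 = ((-8)**(3/2)*(-89))*8 = (-16*I*sqrt(2)*(-89))*8 = (1424*I*sqrt(2))*8 = 11392*I*sqrt(2)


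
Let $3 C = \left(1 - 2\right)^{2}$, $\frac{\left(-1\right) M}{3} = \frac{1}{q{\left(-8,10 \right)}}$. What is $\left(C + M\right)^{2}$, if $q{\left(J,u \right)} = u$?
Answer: $\frac{1}{900} \approx 0.0011111$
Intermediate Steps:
$M = - \frac{3}{10} \approx -0.3$
$C = \frac{1}{3}$ ($C = \frac{\left(1 - 2\right)^{2}}{3} = \frac{\left(-1\right)^{2}}{3} = \frac{1}{3} \cdot 1 = \frac{1}{3} \approx 0.33333$)
$\left(C + M\right)^{2} = \left(\frac{1}{3} - \frac{3}{10}\right)^{2} = \left(\frac{1}{30}\right)^{2} = \frac{1}{900}$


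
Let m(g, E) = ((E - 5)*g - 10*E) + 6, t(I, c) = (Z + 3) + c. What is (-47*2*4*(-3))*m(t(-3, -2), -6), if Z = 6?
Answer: -12408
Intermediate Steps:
t(I, c) = 9 + c (t(I, c) = (6 + 3) + c = 9 + c)
m(g, E) = 6 - 10*E + g*(-5 + E) (m(g, E) = ((-5 + E)*g - 10*E) + 6 = (g*(-5 + E) - 10*E) + 6 = (-10*E + g*(-5 + E)) + 6 = 6 - 10*E + g*(-5 + E))
(-47*2*4*(-3))*m(t(-3, -2), -6) = (-47*2*4*(-3))*(6 - 10*(-6) - 5*(9 - 2) - 6*(9 - 2)) = (-376*(-3))*(6 + 60 - 5*7 - 6*7) = (-47*(-24))*(6 + 60 - 35 - 42) = 1128*(-11) = -12408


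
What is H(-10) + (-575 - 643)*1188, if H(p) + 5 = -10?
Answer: -1446999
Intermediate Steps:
H(p) = -15 (H(p) = -5 - 10 = -15)
H(-10) + (-575 - 643)*1188 = -15 + (-575 - 643)*1188 = -15 - 1218*1188 = -15 - 1446984 = -1446999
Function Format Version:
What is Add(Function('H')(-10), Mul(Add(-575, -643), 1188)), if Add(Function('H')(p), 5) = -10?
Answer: -1446999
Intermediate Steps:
Function('H')(p) = -15 (Function('H')(p) = Add(-5, -10) = -15)
Add(Function('H')(-10), Mul(Add(-575, -643), 1188)) = Add(-15, Mul(Add(-575, -643), 1188)) = Add(-15, Mul(-1218, 1188)) = Add(-15, -1446984) = -1446999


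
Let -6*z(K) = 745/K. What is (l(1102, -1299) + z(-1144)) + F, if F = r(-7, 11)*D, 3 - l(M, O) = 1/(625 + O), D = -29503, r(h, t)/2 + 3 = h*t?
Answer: 10919270474641/2313168 ≈ 4.7205e+6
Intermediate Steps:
z(K) = -745/(6*K)
r(h, t) = -6 + 2*h*t (r(h, t) = -6 + 2*(h*t) = -6 + 2*h*t)
l(M, O) = 3 - 1/(625 + O)
F = 4720480 (F = (-6 + 2*(-7)*11)*(-29503) = (-6 - 154)*(-29503) = -160*(-29503) = 4720480)
(l(1102, -1299) + z(-1144)) + F = ((1874 + 3*(-1299))/(625 - 1299) - 745/6/(-1144)) + 4720480 = ((1874 - 3897)/(-674) - 745/6*(-1/1144)) + 4720480 = (-1/674*(-2023) + 745/6864) + 4720480 = (2023/674 + 745/6864) + 4720480 = 7194001/2313168 + 4720480 = 10919270474641/2313168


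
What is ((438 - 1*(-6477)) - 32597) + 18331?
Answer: -7351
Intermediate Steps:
((438 - 1*(-6477)) - 32597) + 18331 = ((438 + 6477) - 32597) + 18331 = (6915 - 32597) + 18331 = -25682 + 18331 = -7351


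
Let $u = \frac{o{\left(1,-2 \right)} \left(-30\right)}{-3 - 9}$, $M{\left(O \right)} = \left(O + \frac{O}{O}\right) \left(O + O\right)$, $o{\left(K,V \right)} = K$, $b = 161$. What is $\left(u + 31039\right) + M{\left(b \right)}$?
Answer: $\frac{166411}{2} \approx 83206.0$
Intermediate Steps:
$M{\left(O \right)} = 2 O \left(1 + O\right)$ ($M{\left(O \right)} = \left(O + 1\right) 2 O = \left(1 + O\right) 2 O = 2 O \left(1 + O\right)$)
$u = \frac{5}{2}$ ($u = \frac{1 \left(-30\right)}{-3 - 9} = - \frac{30}{-12} = \left(-30\right) \left(- \frac{1}{12}\right) = \frac{5}{2} \approx 2.5$)
$\left(u + 31039\right) + M{\left(b \right)} = \left(\frac{5}{2} + 31039\right) + 2 \cdot 161 \left(1 + 161\right) = \frac{62083}{2} + 2 \cdot 161 \cdot 162 = \frac{62083}{2} + 52164 = \frac{166411}{2}$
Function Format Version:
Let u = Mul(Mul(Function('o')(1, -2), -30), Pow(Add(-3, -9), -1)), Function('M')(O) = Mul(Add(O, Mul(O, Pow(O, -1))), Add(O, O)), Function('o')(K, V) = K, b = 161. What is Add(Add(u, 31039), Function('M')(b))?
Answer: Rational(166411, 2) ≈ 83206.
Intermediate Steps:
Function('M')(O) = Mul(2, O, Add(1, O)) (Function('M')(O) = Mul(Add(O, 1), Mul(2, O)) = Mul(Add(1, O), Mul(2, O)) = Mul(2, O, Add(1, O)))
u = Rational(5, 2) (u = Mul(Mul(1, -30), Pow(Add(-3, -9), -1)) = Mul(-30, Pow(-12, -1)) = Mul(-30, Rational(-1, 12)) = Rational(5, 2) ≈ 2.5000)
Add(Add(u, 31039), Function('M')(b)) = Add(Add(Rational(5, 2), 31039), Mul(2, 161, Add(1, 161))) = Add(Rational(62083, 2), Mul(2, 161, 162)) = Add(Rational(62083, 2), 52164) = Rational(166411, 2)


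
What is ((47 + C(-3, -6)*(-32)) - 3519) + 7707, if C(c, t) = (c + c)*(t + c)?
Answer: 2507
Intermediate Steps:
C(c, t) = 2*c*(c + t) (C(c, t) = (2*c)*(c + t) = 2*c*(c + t))
((47 + C(-3, -6)*(-32)) - 3519) + 7707 = ((47 + (2*(-3)*(-3 - 6))*(-32)) - 3519) + 7707 = ((47 + (2*(-3)*(-9))*(-32)) - 3519) + 7707 = ((47 + 54*(-32)) - 3519) + 7707 = ((47 - 1728) - 3519) + 7707 = (-1681 - 3519) + 7707 = -5200 + 7707 = 2507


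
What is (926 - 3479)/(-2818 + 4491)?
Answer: -2553/1673 ≈ -1.5260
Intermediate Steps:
(926 - 3479)/(-2818 + 4491) = -2553/1673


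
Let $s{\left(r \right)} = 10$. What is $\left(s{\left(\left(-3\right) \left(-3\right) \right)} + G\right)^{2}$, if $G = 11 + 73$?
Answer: $8836$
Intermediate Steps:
$G = 84$
$\left(s{\left(\left(-3\right) \left(-3\right) \right)} + G\right)^{2} = \left(10 + 84\right)^{2} = 94^{2} = 8836$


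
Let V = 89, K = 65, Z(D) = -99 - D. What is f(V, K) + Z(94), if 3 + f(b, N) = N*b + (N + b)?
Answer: 5743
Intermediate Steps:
f(b, N) = -3 + N + b + N*b (f(b, N) = -3 + (N*b + (N + b)) = -3 + (N + b + N*b) = -3 + N + b + N*b)
f(V, K) + Z(94) = (-3 + 65 + 89 + 65*89) + (-99 - 1*94) = (-3 + 65 + 89 + 5785) + (-99 - 94) = 5936 - 193 = 5743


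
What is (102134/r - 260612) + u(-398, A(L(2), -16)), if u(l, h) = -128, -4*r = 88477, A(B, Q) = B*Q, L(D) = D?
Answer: -23069901516/88477 ≈ -2.6074e+5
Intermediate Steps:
r = -88477/4 (r = -¼*88477 = -88477/4 ≈ -22119.)
(102134/r - 260612) + u(-398, A(L(2), -16)) = (102134/(-88477/4) - 260612) - 128 = (102134*(-4/88477) - 260612) - 128 = (-408536/88477 - 260612) - 128 = -23058576460/88477 - 128 = -23069901516/88477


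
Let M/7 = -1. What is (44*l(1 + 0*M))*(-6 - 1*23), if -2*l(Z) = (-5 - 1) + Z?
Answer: -3190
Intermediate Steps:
M = -7 (M = 7*(-1) = -7)
l(Z) = 3 - Z/2 (l(Z) = -((-5 - 1) + Z)/2 = -(-6 + Z)/2 = 3 - Z/2)
(44*l(1 + 0*M))*(-6 - 1*23) = (44*(3 - (1 + 0*(-7))/2))*(-6 - 1*23) = (44*(3 - (1 + 0)/2))*(-6 - 23) = (44*(3 - 1/2*1))*(-29) = (44*(3 - 1/2))*(-29) = (44*(5/2))*(-29) = 110*(-29) = -3190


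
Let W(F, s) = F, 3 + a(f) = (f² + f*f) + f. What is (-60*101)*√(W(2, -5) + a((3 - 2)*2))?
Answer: -18180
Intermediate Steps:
a(f) = -3 + f + 2*f² (a(f) = -3 + ((f² + f*f) + f) = -3 + ((f² + f²) + f) = -3 + (2*f² + f) = -3 + (f + 2*f²) = -3 + f + 2*f²)
(-60*101)*√(W(2, -5) + a((3 - 2)*2)) = (-60*101)*√(2 + (-3 + (3 - 2)*2 + 2*((3 - 2)*2)²)) = -6060*√(2 + (-3 + 1*2 + 2*(1*2)²)) = -6060*√(2 + (-3 + 2 + 2*2²)) = -6060*√(2 + (-3 + 2 + 2*4)) = -6060*√(2 + (-3 + 2 + 8)) = -6060*√(2 + 7) = -6060*√9 = -6060*3 = -18180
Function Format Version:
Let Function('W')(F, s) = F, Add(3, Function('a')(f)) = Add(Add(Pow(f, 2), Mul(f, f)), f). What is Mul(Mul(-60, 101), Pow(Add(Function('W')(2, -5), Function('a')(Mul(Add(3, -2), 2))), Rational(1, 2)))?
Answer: -18180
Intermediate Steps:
Function('a')(f) = Add(-3, f, Mul(2, Pow(f, 2))) (Function('a')(f) = Add(-3, Add(Add(Pow(f, 2), Mul(f, f)), f)) = Add(-3, Add(Add(Pow(f, 2), Pow(f, 2)), f)) = Add(-3, Add(Mul(2, Pow(f, 2)), f)) = Add(-3, Add(f, Mul(2, Pow(f, 2)))) = Add(-3, f, Mul(2, Pow(f, 2))))
Mul(Mul(-60, 101), Pow(Add(Function('W')(2, -5), Function('a')(Mul(Add(3, -2), 2))), Rational(1, 2))) = Mul(Mul(-60, 101), Pow(Add(2, Add(-3, Mul(Add(3, -2), 2), Mul(2, Pow(Mul(Add(3, -2), 2), 2)))), Rational(1, 2))) = Mul(-6060, Pow(Add(2, Add(-3, Mul(1, 2), Mul(2, Pow(Mul(1, 2), 2)))), Rational(1, 2))) = Mul(-6060, Pow(Add(2, Add(-3, 2, Mul(2, Pow(2, 2)))), Rational(1, 2))) = Mul(-6060, Pow(Add(2, Add(-3, 2, Mul(2, 4))), Rational(1, 2))) = Mul(-6060, Pow(Add(2, Add(-3, 2, 8)), Rational(1, 2))) = Mul(-6060, Pow(Add(2, 7), Rational(1, 2))) = Mul(-6060, Pow(9, Rational(1, 2))) = Mul(-6060, 3) = -18180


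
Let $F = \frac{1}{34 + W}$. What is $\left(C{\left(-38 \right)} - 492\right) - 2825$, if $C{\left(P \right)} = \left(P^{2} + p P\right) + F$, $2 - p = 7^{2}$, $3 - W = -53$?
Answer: $- \frac{7829}{90} \approx -86.989$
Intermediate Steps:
$W = 56$ ($W = 3 - -53 = 3 + 53 = 56$)
$p = -47$ ($p = 2 - 7^{2} = 2 - 49 = -47$)
$F = \frac{1}{90}$ ($F = \frac{1}{34 + 56} = \frac{1}{90} \approx 0.011111$)
$C{\left(P \right)} = \frac{1}{90} + P^{2} - 47 P$ ($C{\left(P \right)} = \left(P^{2} - 47 P\right) + \frac{1}{90} = \frac{1}{90} + P^{2} - 47 P$)
$\left(C{\left(-38 \right)} - 492\right) - 2825 = \left(\left(\frac{1}{90} + \left(-38\right)^{2} - -1786\right) - 492\right) - 2825 = \left(\left(\frac{1}{90} + 1444 + 1786\right) - 492\right) - 2825 = \left(\frac{290701}{90} - 492\right) - 2825 = \frac{246421}{90} - 2825 = - \frac{7829}{90}$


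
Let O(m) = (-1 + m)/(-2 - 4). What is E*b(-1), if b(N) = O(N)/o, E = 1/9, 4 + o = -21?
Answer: -1/675 ≈ -0.0014815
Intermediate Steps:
o = -25 (o = -4 - 21 = -25)
O(m) = 1/6 - m/6 (O(m) = (-1 + m)/(-6) = (-1 + m)*(-1/6) = 1/6 - m/6)
E = 1/9 ≈ 0.11111
b(N) = -1/150 + N/150 (b(N) = (1/6 - N/6)/(-25) = (1/6 - N/6)*(-1/25) = -1/150 + N/150)
E*b(-1) = (-1/150 + (1/150)*(-1))/9 = (-1/150 - 1/150)/9 = (1/9)*(-1/75) = -1/675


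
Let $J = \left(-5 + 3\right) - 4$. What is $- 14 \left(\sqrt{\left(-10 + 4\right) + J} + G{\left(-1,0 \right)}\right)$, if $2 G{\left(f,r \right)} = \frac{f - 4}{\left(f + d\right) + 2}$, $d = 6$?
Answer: $5 - 28 i \sqrt{3} \approx 5.0 - 48.497 i$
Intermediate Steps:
$J = -6$ ($J = -2 - 4 = -6$)
$G{\left(f,r \right)} = \frac{-4 + f}{2 \left(8 + f\right)}$ ($G{\left(f,r \right)} = \frac{\left(f - 4\right) \frac{1}{\left(f + 6\right) + 2}}{2} = \frac{\left(-4 + f\right) \frac{1}{\left(6 + f\right) + 2}}{2} = \frac{\left(-4 + f\right) \frac{1}{8 + f}}{2} = \frac{\frac{1}{8 + f} \left(-4 + f\right)}{2} = \frac{-4 + f}{2 \left(8 + f\right)}$)
$- 14 \left(\sqrt{\left(-10 + 4\right) + J} + G{\left(-1,0 \right)}\right) = - 14 \left(\sqrt{\left(-10 + 4\right) - 6} + \frac{-4 - 1}{2 \left(8 - 1\right)}\right) = - 14 \left(\sqrt{-6 - 6} + \frac{1}{2} \cdot \frac{1}{7} \left(-5\right)\right) = - 14 \left(\sqrt{-12} + \frac{1}{2} \cdot \frac{1}{7} \left(-5\right)\right) = - 14 \left(2 i \sqrt{3} - \frac{5}{14}\right) = - 14 \left(- \frac{5}{14} + 2 i \sqrt{3}\right) = 5 - 28 i \sqrt{3}$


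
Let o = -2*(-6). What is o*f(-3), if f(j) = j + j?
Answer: -72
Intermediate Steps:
f(j) = 2*j
o = 12
o*f(-3) = 12*(2*(-3)) = 12*(-6) = -72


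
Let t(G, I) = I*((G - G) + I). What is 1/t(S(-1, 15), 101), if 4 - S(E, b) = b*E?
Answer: 1/10201 ≈ 9.8030e-5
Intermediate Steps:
S(E, b) = 4 - E*b (S(E, b) = 4 - b*E = 4 - E*b)
t(G, I) = I² (t(G, I) = I*(0 + I) = I*I = I²)
1/t(S(-1, 15), 101) = 1/(101²) = 1/10201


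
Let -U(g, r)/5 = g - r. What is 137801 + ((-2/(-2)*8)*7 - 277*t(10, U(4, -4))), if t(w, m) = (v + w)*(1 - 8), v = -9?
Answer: 139796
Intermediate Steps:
U(g, r) = -5*g + 5*r (U(g, r) = -5*(g - r) = -5*g + 5*r)
t(w, m) = 63 - 7*w (t(w, m) = (-9 + w)*(1 - 8) = (-9 + w)*(-7) = 63 - 7*w)
137801 + ((-2/(-2)*8)*7 - 277*t(10, U(4, -4))) = 137801 + ((-2/(-2)*8)*7 - 277*(63 - 7*10)) = 137801 + ((-2*(-1/2)*8)*7 - 277*(63 - 70)) = 137801 + ((1*8)*7 - 277*(-7)) = 137801 + (8*7 + 1939) = 137801 + (56 + 1939) = 137801 + 1995 = 139796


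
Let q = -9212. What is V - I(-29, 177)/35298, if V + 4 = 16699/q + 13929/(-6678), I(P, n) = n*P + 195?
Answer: -140158001/18064732 ≈ -7.7587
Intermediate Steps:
I(P, n) = 195 + P*n (I(P, n) = P*n + 195 = 195 + P*n)
V = -11569067/1464708 (V = -4 + (16699/(-9212) + 13929/(-6678)) = -4 + (16699*(-1/9212) + 13929*(-1/6678)) = -4 + (-16699/9212 - 4643/2226) = -4 - 5710235/1464708 = -11569067/1464708 ≈ -7.8985)
V - I(-29, 177)/35298 = -11569067/1464708 - (195 - 29*177)/35298 = -11569067/1464708 - (195 - 5133)/35298 = -11569067/1464708 - (-4938)/35298 = -11569067/1464708 - 1*(-823/5883) = -11569067/1464708 + 823/5883 = -140158001/18064732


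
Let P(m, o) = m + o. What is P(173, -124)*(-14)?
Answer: -686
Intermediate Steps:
P(173, -124)*(-14) = (173 - 124)*(-14) = 49*(-14) = -686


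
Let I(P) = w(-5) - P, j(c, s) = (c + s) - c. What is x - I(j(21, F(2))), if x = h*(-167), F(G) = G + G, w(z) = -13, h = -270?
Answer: 45107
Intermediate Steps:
F(G) = 2*G
j(c, s) = s
I(P) = -13 - P
x = 45090 (x = -270*(-167) = 45090)
x - I(j(21, F(2))) = 45090 - (-13 - 2*2) = 45090 - (-13 - 1*4) = 45090 - (-13 - 4) = 45090 - 1*(-17) = 45090 + 17 = 45107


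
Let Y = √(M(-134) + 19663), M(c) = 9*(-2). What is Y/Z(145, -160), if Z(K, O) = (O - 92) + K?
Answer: -√19645/107 ≈ -1.3099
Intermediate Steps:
Z(K, O) = -92 + K + O (Z(K, O) = (-92 + O) + K = -92 + K + O)
M(c) = -18
Y = √19645 (Y = √(-18 + 19663) = √19645 ≈ 140.16)
Y/Z(145, -160) = √19645/(-92 + 145 - 160) = √19645/(-107) = √19645*(-1/107) = -√19645/107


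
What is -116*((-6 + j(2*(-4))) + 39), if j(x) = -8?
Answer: -2900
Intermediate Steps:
-116*((-6 + j(2*(-4))) + 39) = -116*((-6 - 8) + 39) = -116*(-14 + 39) = -116*25 = -2900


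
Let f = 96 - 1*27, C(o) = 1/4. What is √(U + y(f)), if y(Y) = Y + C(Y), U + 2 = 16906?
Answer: √67893/2 ≈ 130.28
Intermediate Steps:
C(o) = ¼
U = 16904 (U = -2 + 16906 = 16904)
f = 69 (f = 96 - 27 = 69)
y(Y) = ¼ + Y (y(Y) = Y + ¼ = ¼ + Y)
√(U + y(f)) = √(16904 + (¼ + 69)) = √(16904 + 277/4) = √(67893/4) = √67893/2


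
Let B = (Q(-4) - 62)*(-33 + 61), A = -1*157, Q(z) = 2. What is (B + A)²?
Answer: 3374569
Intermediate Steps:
A = -157
B = -1680 (B = (2 - 62)*(-33 + 61) = -60*28 = -1680)
(B + A)² = (-1680 - 157)² = (-1837)² = 3374569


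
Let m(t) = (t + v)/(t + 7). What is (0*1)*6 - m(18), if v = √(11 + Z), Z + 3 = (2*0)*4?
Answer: -18/25 - 2*√2/25 ≈ -0.83314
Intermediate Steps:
Z = -3 (Z = -3 + (2*0)*4 = -3 + 0*4 = -3 + 0 = -3)
v = 2*√2 (v = √(11 - 3) = √8 = 2*√2 ≈ 2.8284)
m(t) = (t + 2*√2)/(7 + t) (m(t) = (t + 2*√2)/(t + 7) = (t + 2*√2)/(7 + t))
(0*1)*6 - m(18) = (0*1)*6 - (18 + 2*√2)/(7 + 18) = 0*6 - (18 + 2*√2)/25 = 0 - (18 + 2*√2)/25 = 0 - (18/25 + 2*√2/25) = 0 + (-18/25 - 2*√2/25) = -18/25 - 2*√2/25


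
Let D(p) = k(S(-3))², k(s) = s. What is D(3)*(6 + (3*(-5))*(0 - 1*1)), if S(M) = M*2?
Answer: 756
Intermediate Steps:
S(M) = 2*M
D(p) = 36 (D(p) = (2*(-3))² = (-6)² = 36)
D(3)*(6 + (3*(-5))*(0 - 1*1)) = 36*(6 + (3*(-5))*(0 - 1*1)) = 36*(6 - 15*(0 - 1)) = 36*(6 - 15*(-1)) = 36*(6 + 15) = 36*21 = 756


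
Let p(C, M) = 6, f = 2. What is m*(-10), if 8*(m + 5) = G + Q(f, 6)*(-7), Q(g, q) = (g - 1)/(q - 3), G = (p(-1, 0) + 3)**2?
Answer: -145/3 ≈ -48.333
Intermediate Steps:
G = 81 (G = (6 + 3)**2 = 9**2 = 81)
Q(g, q) = (-1 + g)/(-3 + q)
m = 29/6 (m = -5 + (81 + ((-1 + 2)/(-3 + 6))*(-7))/8 = -5 + (81 + (1/3)*(-7))/8 = -5 + (81 - 7/3)/8 = -5 + (1/8)*(236/3) = -5 + 59/6 = 29/6 ≈ 4.8333)
m*(-10) = (29/6)*(-10) = -145/3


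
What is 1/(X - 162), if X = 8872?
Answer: 1/8710 ≈ 0.00011481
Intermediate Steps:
1/(X - 162) = 1/(8872 - 162) = 1/8710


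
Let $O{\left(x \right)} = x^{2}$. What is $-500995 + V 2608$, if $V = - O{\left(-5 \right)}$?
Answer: $-566195$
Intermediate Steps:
$V = -25$ ($V = - \left(-5\right)^{2} = \left(-1\right) 25 = -25$)
$-500995 + V 2608 = -500995 - 65200 = -566195$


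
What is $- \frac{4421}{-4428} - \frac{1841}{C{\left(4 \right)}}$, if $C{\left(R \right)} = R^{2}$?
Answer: $- \frac{2020303}{17712} \approx -114.06$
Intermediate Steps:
$- \frac{4421}{-4428} - \frac{1841}{C{\left(4 \right)}} = - \frac{4421}{-4428} - \frac{1841}{4^{2}} = \left(-4421\right) \left(- \frac{1}{4428}\right) - \frac{1841}{16} = \frac{4421}{4428} - \frac{1841}{16} = - \frac{2020303}{17712}$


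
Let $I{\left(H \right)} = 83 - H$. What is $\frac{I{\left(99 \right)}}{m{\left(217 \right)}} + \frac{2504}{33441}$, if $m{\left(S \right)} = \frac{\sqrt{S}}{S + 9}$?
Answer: $\frac{2504}{33441} - \frac{3616 \sqrt{217}}{217} \approx -245.4$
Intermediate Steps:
$m{\left(S \right)} = \frac{\sqrt{S}}{9 + S}$
$\frac{I{\left(99 \right)}}{m{\left(217 \right)}} + \frac{2504}{33441} = \frac{83 - 99}{\sqrt{217} \frac{1}{9 + 217}} + \frac{2504}{33441} = \frac{83 - 99}{\sqrt{217} \cdot \frac{1}{226}} + 2504 \cdot \frac{1}{33441} = - \frac{16}{\sqrt{217} \cdot \frac{1}{226}} + \frac{2504}{33441} = - \frac{16}{\frac{1}{226} \sqrt{217}} + \frac{2504}{33441} = - 16 \frac{226 \sqrt{217}}{217} + \frac{2504}{33441} = - \frac{3616 \sqrt{217}}{217} + \frac{2504}{33441} = \frac{2504}{33441} - \frac{3616 \sqrt{217}}{217}$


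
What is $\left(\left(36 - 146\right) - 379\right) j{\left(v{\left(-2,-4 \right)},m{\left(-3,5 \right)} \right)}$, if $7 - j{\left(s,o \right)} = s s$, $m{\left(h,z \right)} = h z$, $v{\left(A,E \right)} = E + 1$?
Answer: $978$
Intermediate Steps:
$v{\left(A,E \right)} = 1 + E$
$j{\left(s,o \right)} = 7 - s^{2}$ ($j{\left(s,o \right)} = 7 - s s = 7 - s^{2}$)
$\left(\left(36 - 146\right) - 379\right) j{\left(v{\left(-2,-4 \right)},m{\left(-3,5 \right)} \right)} = \left(\left(36 - 146\right) - 379\right) \left(7 - \left(1 - 4\right)^{2}\right) = \left(-110 - 379\right) \left(7 - \left(-3\right)^{2}\right) = - 489 \left(7 - 9\right) = \left(-489\right) \left(-2\right) = 978$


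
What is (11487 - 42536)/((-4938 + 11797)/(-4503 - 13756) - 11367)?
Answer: 29838089/10924048 ≈ 2.7314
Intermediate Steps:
(11487 - 42536)/((-4938 + 11797)/(-4503 - 13756) - 11367) = -31049/(6859/(-18259) - 11367) = -31049/(6859*(-1/18259) - 11367) = -31049/(-361/961 - 11367) = -31049/(-10924048/961) = -31049*(-961/10924048) = 29838089/10924048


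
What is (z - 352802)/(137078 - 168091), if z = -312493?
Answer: 665295/31013 ≈ 21.452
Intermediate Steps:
(z - 352802)/(137078 - 168091) = (-312493 - 352802)/(137078 - 168091) = -665295/(-31013) = -665295*(-1/31013) = 665295/31013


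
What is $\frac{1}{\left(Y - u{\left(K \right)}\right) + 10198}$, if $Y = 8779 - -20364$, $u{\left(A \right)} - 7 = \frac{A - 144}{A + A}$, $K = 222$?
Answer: $\frac{74}{2910703} \approx 2.5423 \cdot 10^{-5}$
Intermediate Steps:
$u{\left(A \right)} = 7 + \frac{-144 + A}{2 A}$ ($u{\left(A \right)} = 7 + \frac{A - 144}{A + A} = 7 + \frac{-144 + A}{2 A}$)
$Y = 29143$ ($Y = 8779 + 20364 = 29143$)
$\frac{1}{\left(Y - u{\left(K \right)}\right) + 10198} = \frac{1}{\left(29143 - \left(\frac{15}{2} - \frac{72}{222}\right)\right) + 10198} = \frac{1}{\left(29143 - \left(\frac{15}{2} - \frac{12}{37}\right)\right) + 10198} = \frac{1}{\left(29143 - \frac{531}{74}\right) + 10198} = \frac{1}{\frac{2156051}{74} + 10198} = \frac{1}{\frac{2910703}{74}} = \frac{74}{2910703}$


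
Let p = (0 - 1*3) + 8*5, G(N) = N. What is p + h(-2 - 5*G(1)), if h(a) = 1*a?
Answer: 30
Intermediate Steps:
h(a) = a
p = 37 (p = (0 - 3) + 40 = -3 + 40 = 37)
p + h(-2 - 5*G(1)) = 37 + (-2 - 5*1) = 37 + (-2 - 5) = 37 - 7 = 30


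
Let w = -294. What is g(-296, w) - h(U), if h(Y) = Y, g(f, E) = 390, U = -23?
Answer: 413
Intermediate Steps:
g(-296, w) - h(U) = 390 - 1*(-23) = 390 + 23 = 413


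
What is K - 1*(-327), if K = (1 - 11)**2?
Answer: 427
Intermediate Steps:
K = 100 (K = (-10)**2 = 100)
K - 1*(-327) = 100 - 1*(-327) = 100 + 327 = 427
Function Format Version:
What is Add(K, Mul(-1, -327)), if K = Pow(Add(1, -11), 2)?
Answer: 427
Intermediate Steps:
K = 100 (K = Pow(-10, 2) = 100)
Add(K, Mul(-1, -327)) = Add(100, Mul(-1, -327)) = Add(100, 327) = 427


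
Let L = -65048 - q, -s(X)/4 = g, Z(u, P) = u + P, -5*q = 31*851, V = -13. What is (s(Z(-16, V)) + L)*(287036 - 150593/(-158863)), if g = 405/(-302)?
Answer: -2057618574580188599/119941565 ≈ -1.7155e+10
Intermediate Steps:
q = -26381/5 (q = -31*851/5 = -⅕*26381 = -26381/5 ≈ -5276.2)
Z(u, P) = P + u
g = -405/302 (g = 405*(-1/302) = -405/302 ≈ -1.3411)
s(X) = 810/151 (s(X) = -4*(-405/302) = 810/151)
L = -298859/5 (L = -65048 - 1*(-26381/5) = -65048 + 26381/5 = -298859/5 ≈ -59772.)
(s(Z(-16, V)) + L)*(287036 - 150593/(-158863)) = (810/151 - 298859/5)*(287036 - 150593/(-158863)) = -45123659*(287036 - 150593*(-1/158863))/755 = -45123659*(287036 + 150593/158863)/755 = -45123659/755*45599550661/158863 = -2057618574580188599/119941565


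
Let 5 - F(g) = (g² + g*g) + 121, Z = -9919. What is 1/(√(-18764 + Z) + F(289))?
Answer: -167158/27941825647 - 3*I*√3187/27941825647 ≈ -5.9824e-6 - 6.0612e-9*I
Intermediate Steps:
F(g) = -116 - 2*g² (F(g) = 5 - ((g² + g*g) + 121) = 5 - ((g² + g²) + 121) = 5 - (2*g² + 121) = 5 - (121 + 2*g²) = 5 + (-121 - 2*g²) = -116 - 2*g²)
1/(√(-18764 + Z) + F(289)) = 1/(√(-18764 - 9919) + (-116 - 2*289²)) = 1/(√(-28683) + (-116 - 2*83521)) = 1/(3*I*√3187 + (-116 - 167042)) = 1/(3*I*√3187 - 167158) = 1/(-167158 + 3*I*√3187)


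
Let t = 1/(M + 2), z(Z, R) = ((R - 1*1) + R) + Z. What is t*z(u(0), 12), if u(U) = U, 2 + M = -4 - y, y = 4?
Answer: -23/8 ≈ -2.8750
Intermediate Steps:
M = -10 (M = -2 + (-4 - 1*4) = -2 + (-4 - 4) = -2 - 8 = -10)
z(Z, R) = -1 + Z + 2*R (z(Z, R) = ((R - 1) + R) + Z = ((-1 + R) + R) + Z = (-1 + 2*R) + Z = -1 + Z + 2*R)
t = -1/8 (t = 1/(-10 + 2) = 1/(-8) = -1/8 ≈ -0.12500)
t*z(u(0), 12) = -(-1 + 0 + 2*12)/8 = -(-1 + 0 + 24)/8 = -1/8*23 = -23/8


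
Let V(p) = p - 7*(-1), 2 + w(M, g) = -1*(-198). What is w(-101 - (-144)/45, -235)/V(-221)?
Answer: -98/107 ≈ -0.91589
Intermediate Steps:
w(M, g) = 196 (w(M, g) = -2 - 1*(-198) = -2 + 198 = 196)
V(p) = 7 + p (V(p) = p + 7 = 7 + p)
w(-101 - (-144)/45, -235)/V(-221) = 196/(7 - 221) = 196/(-214) = 196*(-1/214) = -98/107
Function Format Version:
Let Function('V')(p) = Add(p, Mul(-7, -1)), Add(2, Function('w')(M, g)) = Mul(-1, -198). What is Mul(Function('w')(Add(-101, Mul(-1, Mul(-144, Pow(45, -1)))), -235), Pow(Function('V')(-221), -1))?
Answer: Rational(-98, 107) ≈ -0.91589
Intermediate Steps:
Function('w')(M, g) = 196 (Function('w')(M, g) = Add(-2, Mul(-1, -198)) = Add(-2, 198) = 196)
Function('V')(p) = Add(7, p) (Function('V')(p) = Add(p, 7) = Add(7, p))
Mul(Function('w')(Add(-101, Mul(-1, Mul(-144, Pow(45, -1)))), -235), Pow(Function('V')(-221), -1)) = Mul(196, Pow(Add(7, -221), -1)) = Mul(196, Pow(-214, -1)) = Mul(196, Rational(-1, 214)) = Rational(-98, 107)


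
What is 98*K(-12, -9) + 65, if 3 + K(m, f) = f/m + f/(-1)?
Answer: 1453/2 ≈ 726.50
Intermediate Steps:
K(m, f) = -3 - f + f/m (K(m, f) = -3 + (f/m + f/(-1)) = -3 + (f/m + f*(-1)) = -3 + (f/m - f) = -3 + (-f + f/m) = -3 - f + f/m)
98*K(-12, -9) + 65 = 98*(-3 - 1*(-9) - 9/(-12)) + 65 = 98*(-3 + 9 - 9*(-1/12)) + 65 = 98*(-3 + 9 + 3/4) + 65 = 98*(27/4) + 65 = 1323/2 + 65 = 1453/2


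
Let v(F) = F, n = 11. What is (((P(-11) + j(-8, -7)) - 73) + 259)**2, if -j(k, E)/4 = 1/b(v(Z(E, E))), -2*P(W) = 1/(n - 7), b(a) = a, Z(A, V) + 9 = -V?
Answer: 2259009/64 ≈ 35297.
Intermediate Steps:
Z(A, V) = -9 - V
P(W) = -1/8 (P(W) = -1/(2*(11 - 7)) = -1/2/4 = -1/2*1/4 = -1/8)
j(k, E) = -4/(-9 - E)
(((P(-11) + j(-8, -7)) - 73) + 259)**2 = (((-1/8 + 4/(9 - 7)) - 73) + 259)**2 = (((-1/8 + 4/2) - 73) + 259)**2 = (((-1/8 + 4*(1/2)) - 73) + 259)**2 = (((-1/8 + 2) - 73) + 259)**2 = ((15/8 - 73) + 259)**2 = (-569/8 + 259)**2 = (1503/8)**2 = 2259009/64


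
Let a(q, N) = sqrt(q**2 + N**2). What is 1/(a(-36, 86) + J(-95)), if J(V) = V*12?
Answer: -285/322727 - sqrt(2173)/645454 ≈ -0.00095532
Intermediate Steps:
J(V) = 12*V
a(q, N) = sqrt(N**2 + q**2)
1/(a(-36, 86) + J(-95)) = 1/(sqrt(86**2 + (-36)**2) + 12*(-95)) = 1/(sqrt(7396 + 1296) - 1140) = 1/(sqrt(8692) - 1140) = 1/(2*sqrt(2173) - 1140) = 1/(-1140 + 2*sqrt(2173))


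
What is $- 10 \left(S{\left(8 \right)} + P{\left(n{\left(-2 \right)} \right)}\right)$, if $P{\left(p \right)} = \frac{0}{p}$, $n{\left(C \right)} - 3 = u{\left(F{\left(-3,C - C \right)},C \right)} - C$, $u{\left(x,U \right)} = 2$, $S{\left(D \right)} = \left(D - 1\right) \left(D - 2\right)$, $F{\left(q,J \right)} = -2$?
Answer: $-420$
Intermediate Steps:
$S{\left(D \right)} = \left(-1 + D\right) \left(-2 + D\right)$
$n{\left(C \right)} = 5 - C$ ($n{\left(C \right)} = 3 - \left(-2 + C\right) = 5 - C$)
$P{\left(p \right)} = 0$
$- 10 \left(S{\left(8 \right)} + P{\left(n{\left(-2 \right)} \right)}\right) = - 10 \left(\left(2 + 8^{2} - 24\right) + 0\right) = - 10 \left(\left(2 + 64 - 24\right) + 0\right) = - 10 \left(42 + 0\right) = \left(-10\right) 42 = -420$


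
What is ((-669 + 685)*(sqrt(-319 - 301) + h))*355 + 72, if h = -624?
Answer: -3544248 + 11360*I*sqrt(155) ≈ -3.5442e+6 + 1.4143e+5*I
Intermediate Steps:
((-669 + 685)*(sqrt(-319 - 301) + h))*355 + 72 = ((-669 + 685)*(sqrt(-319 - 301) - 624))*355 + 72 = (16*(sqrt(-620) - 624))*355 + 72 = (16*(2*I*sqrt(155) - 624))*355 + 72 = (16*(-624 + 2*I*sqrt(155)))*355 + 72 = (-9984 + 32*I*sqrt(155))*355 + 72 = (-3544320 + 11360*I*sqrt(155)) + 72 = -3544248 + 11360*I*sqrt(155)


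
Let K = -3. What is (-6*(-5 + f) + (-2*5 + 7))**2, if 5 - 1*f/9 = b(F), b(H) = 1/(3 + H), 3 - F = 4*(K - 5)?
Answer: 21068100/361 ≈ 58360.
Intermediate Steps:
F = 35 (F = 3 - 4*(-3 - 5) = 3 - 4*(-8) = 3 - 1*(-32) = 3 + 32 = 35)
f = 1701/38 (f = 45 - 9/(3 + 35) = 45 - 9/38 = 1701/38 ≈ 44.763)
(-6*(-5 + f) + (-2*5 + 7))**2 = (-6*(-5 + 1701/38) + (-2*5 + 7))**2 = (-6*1511/38 + (-10 + 7))**2 = (-4533/19 - 3)**2 = (-4590/19)**2 = 21068100/361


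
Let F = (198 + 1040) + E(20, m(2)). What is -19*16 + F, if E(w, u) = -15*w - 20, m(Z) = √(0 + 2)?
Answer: 614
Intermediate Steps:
m(Z) = √2
E(w, u) = -20 - 15*w
F = 918 (F = (198 + 1040) + (-20 - 15*20) = 1238 + (-20 - 300) = 1238 - 320 = 918)
-19*16 + F = -19*16 + 918 = -304 + 918 = 614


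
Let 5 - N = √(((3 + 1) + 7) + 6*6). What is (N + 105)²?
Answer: (110 - √47)² ≈ 10639.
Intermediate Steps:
N = 5 - √47 (N = 5 - √(((3 + 1) + 7) + 6*6) = 5 - √((4 + 7) + 36) = 5 - √(11 + 36) = 5 - √47 ≈ -1.8557)
(N + 105)² = ((5 - √47) + 105)² = (110 - √47)²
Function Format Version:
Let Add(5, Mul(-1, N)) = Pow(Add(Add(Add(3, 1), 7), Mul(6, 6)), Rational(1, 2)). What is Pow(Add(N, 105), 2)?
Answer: Pow(Add(110, Mul(-1, Pow(47, Rational(1, 2)))), 2) ≈ 10639.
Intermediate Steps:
N = Add(5, Mul(-1, Pow(47, Rational(1, 2)))) (N = Add(5, Mul(-1, Pow(Add(Add(Add(3, 1), 7), Mul(6, 6)), Rational(1, 2)))) = Add(5, Mul(-1, Pow(Add(Add(4, 7), 36), Rational(1, 2)))) = Add(5, Mul(-1, Pow(Add(11, 36), Rational(1, 2)))) = Add(5, Mul(-1, Pow(47, Rational(1, 2)))) ≈ -1.8557)
Pow(Add(N, 105), 2) = Pow(Add(Add(5, Mul(-1, Pow(47, Rational(1, 2)))), 105), 2) = Pow(Add(110, Mul(-1, Pow(47, Rational(1, 2)))), 2)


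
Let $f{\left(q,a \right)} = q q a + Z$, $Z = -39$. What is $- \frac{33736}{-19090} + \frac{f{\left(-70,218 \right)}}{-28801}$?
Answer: $- \frac{116985319}{3312115} \approx -35.32$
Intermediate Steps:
$f{\left(q,a \right)} = -39 + a q^{2}$ ($f{\left(q,a \right)} = q q a - 39 = q^{2} a - 39 = a q^{2} - 39 = -39 + a q^{2}$)
$- \frac{33736}{-19090} + \frac{f{\left(-70,218 \right)}}{-28801} = - \frac{33736}{-19090} + \frac{-39 + 218 \left(-70\right)^{2}}{-28801} = \left(-33736\right) \left(- \frac{1}{19090}\right) + \left(-39 + 218 \cdot 4900\right) \left(- \frac{1}{28801}\right) = \frac{16868}{9545} + \left(-39 + 1068200\right) \left(- \frac{1}{28801}\right) = \frac{16868}{9545} + 1068161 \left(- \frac{1}{28801}\right) = \frac{16868}{9545} - \frac{1068161}{28801} = - \frac{116985319}{3312115}$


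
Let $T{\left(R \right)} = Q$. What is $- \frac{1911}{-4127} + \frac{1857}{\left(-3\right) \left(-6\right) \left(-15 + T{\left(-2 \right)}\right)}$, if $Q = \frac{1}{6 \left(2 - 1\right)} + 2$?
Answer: $- \frac{2407466}{317779} \approx -7.5759$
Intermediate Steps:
$Q = \frac{13}{6}$ ($Q = \frac{1}{6 \cdot 1} + 2 = \frac{1}{6} + 2 = \frac{13}{6} \approx 2.1667$)
$T{\left(R \right)} = \frac{13}{6}$
$- \frac{1911}{-4127} + \frac{1857}{\left(-3\right) \left(-6\right) \left(-15 + T{\left(-2 \right)}\right)} = - \frac{1911}{-4127} + \frac{1857}{\left(-3\right) \left(-6\right) \left(-15 + \frac{13}{6}\right)} = \left(-1911\right) \left(- \frac{1}{4127}\right) + \frac{1857}{18 \left(- \frac{77}{6}\right)} = \frac{1911}{4127} + \frac{1857}{-231} = \frac{1911}{4127} + 1857 \left(- \frac{1}{231}\right) = \frac{1911}{4127} - \frac{619}{77} = - \frac{2407466}{317779}$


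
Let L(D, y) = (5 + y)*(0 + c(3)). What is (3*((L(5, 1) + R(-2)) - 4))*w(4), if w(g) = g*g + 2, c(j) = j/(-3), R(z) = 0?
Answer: -540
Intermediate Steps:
c(j) = -j/3 (c(j) = j*(-1/3) = -j/3)
w(g) = 2 + g**2 (w(g) = g**2 + 2 = 2 + g**2)
L(D, y) = -5 - y (L(D, y) = (5 + y)*(0 - 1/3*3) = (5 + y)*(0 - 1) = (5 + y)*(-1) = -5 - y)
(3*((L(5, 1) + R(-2)) - 4))*w(4) = (3*(((-5 - 1*1) + 0) - 4))*(2 + 4**2) = (3*(((-5 - 1) + 0) - 4))*(2 + 16) = (3*((-6 + 0) - 4))*18 = (3*(-6 - 4))*18 = (3*(-10))*18 = -30*18 = -540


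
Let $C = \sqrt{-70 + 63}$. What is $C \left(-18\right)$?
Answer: $- 18 i \sqrt{7} \approx - 47.624 i$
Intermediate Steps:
$C = i \sqrt{7}$ ($C = \sqrt{-7} = i \sqrt{7} \approx 2.6458 i$)
$C \left(-18\right) = i \sqrt{7} \left(-18\right) = - 18 i \sqrt{7}$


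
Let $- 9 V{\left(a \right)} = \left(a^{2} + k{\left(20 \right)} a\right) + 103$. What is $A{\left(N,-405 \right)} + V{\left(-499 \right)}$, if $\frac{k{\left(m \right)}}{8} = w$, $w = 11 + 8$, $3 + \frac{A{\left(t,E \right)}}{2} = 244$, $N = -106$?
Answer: $- \frac{56306}{3} \approx -18769.0$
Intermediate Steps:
$A{\left(t,E \right)} = 482$ ($A{\left(t,E \right)} = -6 + 2 \cdot 244 = -6 + 488 = 482$)
$w = 19$
$k{\left(m \right)} = 152$ ($k{\left(m \right)} = 8 \cdot 19 = 152$)
$V{\left(a \right)} = - \frac{103}{9} - \frac{152 a}{9} - \frac{a^{2}}{9}$ ($V{\left(a \right)} = - \frac{\left(a^{2} + 152 a\right) + 103}{9} = - \frac{103 + a^{2} + 152 a}{9} = - \frac{103}{9} - \frac{152 a}{9} - \frac{a^{2}}{9}$)
$A{\left(N,-405 \right)} + V{\left(-499 \right)} = 482 - \left(- \frac{75745}{9} + \frac{249001}{9}\right) = 482 - \frac{57752}{3} = - \frac{56306}{3}$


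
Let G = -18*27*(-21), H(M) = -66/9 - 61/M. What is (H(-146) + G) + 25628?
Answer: 15692263/438 ≈ 35827.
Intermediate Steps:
H(M) = -22/3 - 61/M (H(M) = -66*⅑ - 61/M = -22/3 - 61/M)
G = 10206 (G = -486*(-21) = 10206)
(H(-146) + G) + 25628 = ((-22/3 - 61/(-146)) + 10206) + 25628 = ((-22/3 - 61*(-1/146)) + 10206) + 25628 = ((-22/3 + 61/146) + 10206) + 25628 = (-3029/438 + 10206) + 25628 = 4467199/438 + 25628 = 15692263/438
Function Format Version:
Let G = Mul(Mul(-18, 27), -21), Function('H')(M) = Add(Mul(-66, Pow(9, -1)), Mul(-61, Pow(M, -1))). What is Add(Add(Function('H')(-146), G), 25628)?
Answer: Rational(15692263, 438) ≈ 35827.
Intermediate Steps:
Function('H')(M) = Add(Rational(-22, 3), Mul(-61, Pow(M, -1))) (Function('H')(M) = Add(Mul(-66, Rational(1, 9)), Mul(-61, Pow(M, -1))) = Add(Rational(-22, 3), Mul(-61, Pow(M, -1))))
G = 10206 (G = Mul(-486, -21) = 10206)
Add(Add(Function('H')(-146), G), 25628) = Add(Add(Add(Rational(-22, 3), Mul(-61, Pow(-146, -1))), 10206), 25628) = Add(Add(Add(Rational(-22, 3), Mul(-61, Rational(-1, 146))), 10206), 25628) = Add(Add(Add(Rational(-22, 3), Rational(61, 146)), 10206), 25628) = Add(Add(Rational(-3029, 438), 10206), 25628) = Add(Rational(4467199, 438), 25628) = Rational(15692263, 438)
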